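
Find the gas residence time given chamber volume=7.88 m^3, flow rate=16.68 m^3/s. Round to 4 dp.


tau = V / Q_flow
tau = 7.88 / 16.68 = 0.4724 s


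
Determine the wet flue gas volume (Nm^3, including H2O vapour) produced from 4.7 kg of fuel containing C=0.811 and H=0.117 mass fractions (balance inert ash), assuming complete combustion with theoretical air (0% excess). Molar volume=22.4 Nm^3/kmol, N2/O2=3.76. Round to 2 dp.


Per kg fuel: CO2 = (C/12 kmol)*22.4 = (0.811/12)*22.4 = 1.51387 Nm^3
Per kg fuel: H2O = (H/2 kmol)*22.4 = (0.117/2)*22.4 = 1.31040 Nm^3
O2 needed per kg fuel = C/12 + H/4 = 0.811/12 + 0.117/4 = 0.09683333 kmol
Per kg fuel: N2 = O2*3.76*22.4 = 0.09683333*3.76*22.4 = 8.15569 Nm^3
Total per kg = 1.51387 + 1.31040 + 8.15569 = 10.97996 Nm^3
Total = 10.97996 * 4.7 = 51.61 Nm^3


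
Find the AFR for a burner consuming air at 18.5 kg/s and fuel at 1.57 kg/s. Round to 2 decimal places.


AFR = m_air / m_fuel
AFR = 18.5 / 1.57 = 11.78


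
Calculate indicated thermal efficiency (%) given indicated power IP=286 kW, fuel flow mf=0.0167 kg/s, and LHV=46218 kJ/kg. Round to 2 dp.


eta_ith = (IP / (mf * LHV)) * 100
Denominator = 0.0167 * 46218 = 771.8406 kW
eta_ith = (286 / 771.8406) * 100 = 37.05%


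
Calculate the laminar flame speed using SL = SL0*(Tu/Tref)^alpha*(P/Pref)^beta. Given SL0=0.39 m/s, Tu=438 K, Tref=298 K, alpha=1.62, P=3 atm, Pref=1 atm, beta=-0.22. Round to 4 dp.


SL = SL0 * (Tu/Tref)^alpha * (P/Pref)^beta
T ratio = 438/298 = 1.46979866
(T ratio)^alpha = 1.46979866^1.62 = 1.866198
(P/Pref)^beta = 3^(-0.22) = 0.785296
SL = 0.39 * 1.866198 * 0.785296 = 0.5716 m/s


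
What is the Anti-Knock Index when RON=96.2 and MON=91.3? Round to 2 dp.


AKI = (RON + MON) / 2
AKI = (96.2 + 91.3) / 2
AKI = 187.5 / 2 = 93.75


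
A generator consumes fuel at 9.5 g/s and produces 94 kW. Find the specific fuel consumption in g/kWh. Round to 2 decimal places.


SFC = (mf / BP) * 3600
Rate = 9.5 / 94 = 0.101064 g/(s*kW)
SFC = 0.101064 * 3600 = 363.83 g/kWh


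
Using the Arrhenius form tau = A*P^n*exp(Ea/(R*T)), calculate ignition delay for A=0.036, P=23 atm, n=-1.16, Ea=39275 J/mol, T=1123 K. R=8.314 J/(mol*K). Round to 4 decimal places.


tau = A * P^n * exp(Ea/(R*T))
P^n = 23^(-1.16) = 0.02632666
Ea/(R*T) = 39275/(8.314*1123) = 4.206554
exp(Ea/(R*T)) = 67.124795
tau = 0.036 * 0.02632666 * 67.124795 = 0.0636 ms


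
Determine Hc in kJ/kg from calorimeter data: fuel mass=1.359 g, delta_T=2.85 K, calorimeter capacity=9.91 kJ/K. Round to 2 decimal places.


Hc = C_cal * delta_T / m_fuel
Q_released = 9.91 * 2.85 = 28.2435 kJ
m_fuel = 1.359 g = 1.359/1000 kg = 0.001359 kg
Hc = 28.2435 / 0.001359 = 20782.56 kJ/kg


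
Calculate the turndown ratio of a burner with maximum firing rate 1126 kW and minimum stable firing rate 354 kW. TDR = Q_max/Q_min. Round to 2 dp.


TDR = Q_max / Q_min
TDR = 1126 / 354 = 3.18


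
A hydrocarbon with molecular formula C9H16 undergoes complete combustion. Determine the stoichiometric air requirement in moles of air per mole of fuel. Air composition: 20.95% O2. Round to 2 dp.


Balanced combustion: C9H16 + 13 O2 -> 9 CO2 + 8 H2O
O2 needed = C + H/4 = 9 + 16/4 = 13.00 moles
Air moles = O2 / 0.2095 = 13.00 / 0.2095 = 62.05 moles air


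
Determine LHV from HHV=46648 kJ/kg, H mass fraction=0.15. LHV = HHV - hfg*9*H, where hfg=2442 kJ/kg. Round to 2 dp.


LHV = HHV - hfg * 9 * H
Water correction = 2442 * 9 * 0.15 = 3296.700 kJ/kg
LHV = 46648 - 3296.700 = 43351.30 kJ/kg


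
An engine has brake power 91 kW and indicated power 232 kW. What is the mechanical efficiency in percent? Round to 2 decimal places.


eta_mech = (BP / IP) * 100
Ratio = 91 / 232 = 0.3922
eta_mech = 0.3922 * 100 = 39.22%


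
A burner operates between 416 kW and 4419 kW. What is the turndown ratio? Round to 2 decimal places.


TDR = Q_max / Q_min
TDR = 4419 / 416 = 10.62


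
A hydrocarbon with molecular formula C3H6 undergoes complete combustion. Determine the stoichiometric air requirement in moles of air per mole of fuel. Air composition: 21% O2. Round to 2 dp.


Balanced combustion: C3H6 + 4.5 O2 -> 3 CO2 + 3 H2O
O2 needed = C + H/4 = 3 + 6/4 = 4.50 moles
Air moles = O2 / 0.21 = 4.50 / 0.21 = 21.43 moles air


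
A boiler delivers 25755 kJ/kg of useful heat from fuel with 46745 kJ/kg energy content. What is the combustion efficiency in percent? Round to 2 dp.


Efficiency = (Q_useful / Q_fuel) * 100
Efficiency = (25755 / 46745) * 100
Efficiency = 0.5510 * 100 = 55.10%


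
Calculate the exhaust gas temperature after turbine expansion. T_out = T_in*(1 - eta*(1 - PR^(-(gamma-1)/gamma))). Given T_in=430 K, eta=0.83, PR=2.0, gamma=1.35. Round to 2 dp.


T_out = T_in * (1 - eta * (1 - PR^(-(gamma-1)/gamma)))
Exponent = -(1.35-1)/1.35 = -0.25925926
PR^exp = 2.0^(-0.25925926) = 0.83551680
Factor = 1 - 0.83*(1 - 0.83551680) = 0.86347894
T_out = 430 * 0.86347894 = 371.30 K


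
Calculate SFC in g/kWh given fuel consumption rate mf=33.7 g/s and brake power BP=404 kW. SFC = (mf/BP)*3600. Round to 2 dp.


SFC = (mf / BP) * 3600
Rate = 33.7 / 404 = 0.083416 g/(s*kW)
SFC = 0.083416 * 3600 = 300.30 g/kWh


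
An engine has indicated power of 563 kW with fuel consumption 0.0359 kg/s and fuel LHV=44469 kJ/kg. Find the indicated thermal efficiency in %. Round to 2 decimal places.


eta_ith = (IP / (mf * LHV)) * 100
Denominator = 0.0359 * 44469 = 1596.4371 kW
eta_ith = (563 / 1596.4371) * 100 = 35.27%


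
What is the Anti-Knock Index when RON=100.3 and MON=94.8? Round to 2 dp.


AKI = (RON + MON) / 2
AKI = (100.3 + 94.8) / 2
AKI = 195.1 / 2 = 97.55


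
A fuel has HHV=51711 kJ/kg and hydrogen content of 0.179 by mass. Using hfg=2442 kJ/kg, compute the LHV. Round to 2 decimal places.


LHV = HHV - hfg * 9 * H
Water correction = 2442 * 9 * 0.179 = 3934.062 kJ/kg
LHV = 51711 - 3934.062 = 47776.94 kJ/kg


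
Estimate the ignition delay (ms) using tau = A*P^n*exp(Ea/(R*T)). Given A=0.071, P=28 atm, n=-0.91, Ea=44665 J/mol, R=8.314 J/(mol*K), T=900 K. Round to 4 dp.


tau = A * P^n * exp(Ea/(R*T))
P^n = 28^(-0.91) = 0.04820435
Ea/(R*T) = 44665/(8.314*900) = 5.969182
exp(Ea/(R*T)) = 391.185486
tau = 0.071 * 0.04820435 * 391.185486 = 1.3388 ms


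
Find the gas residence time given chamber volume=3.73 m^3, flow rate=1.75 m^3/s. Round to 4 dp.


tau = V / Q_flow
tau = 3.73 / 1.75 = 2.1314 s


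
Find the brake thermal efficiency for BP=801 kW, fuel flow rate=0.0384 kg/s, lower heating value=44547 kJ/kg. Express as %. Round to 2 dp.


eta_BTE = (BP / (mf * LHV)) * 100
Denominator = 0.0384 * 44547 = 1710.6048 kW
eta_BTE = (801 / 1710.6048) * 100 = 46.83%


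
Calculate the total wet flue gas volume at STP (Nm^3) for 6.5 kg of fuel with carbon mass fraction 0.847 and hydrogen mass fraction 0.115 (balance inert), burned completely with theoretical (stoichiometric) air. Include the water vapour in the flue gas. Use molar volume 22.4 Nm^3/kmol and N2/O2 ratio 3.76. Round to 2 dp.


Per kg fuel: CO2 = (C/12 kmol)*22.4 = (0.847/12)*22.4 = 1.58107 Nm^3
Per kg fuel: H2O = (H/2 kmol)*22.4 = (0.115/2)*22.4 = 1.28800 Nm^3
O2 needed per kg fuel = C/12 + H/4 = 0.847/12 + 0.115/4 = 0.09933333 kmol
Per kg fuel: N2 = O2*3.76*22.4 = 0.09933333*3.76*22.4 = 8.36625 Nm^3
Total per kg = 1.58107 + 1.28800 + 8.36625 = 11.23532 Nm^3
Total = 11.23532 * 6.5 = 73.03 Nm^3


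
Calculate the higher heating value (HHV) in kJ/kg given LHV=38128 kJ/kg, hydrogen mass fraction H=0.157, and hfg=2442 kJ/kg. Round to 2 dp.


HHV = LHV + hfg * 9 * H
Water addition = 2442 * 9 * 0.157 = 3450.546 kJ/kg
HHV = 38128 + 3450.546 = 41578.55 kJ/kg


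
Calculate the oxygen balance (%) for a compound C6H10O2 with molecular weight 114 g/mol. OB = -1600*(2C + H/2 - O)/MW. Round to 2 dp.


OB = -1600 * (2C + H/2 - O) / MW
Inner = 2*6 + 10/2 - 2 = 15.00
OB = -1600 * 15.00 / 114 = -210.53%


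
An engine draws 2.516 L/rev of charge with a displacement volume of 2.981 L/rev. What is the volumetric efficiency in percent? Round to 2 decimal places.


eta_v = (V_actual / V_disp) * 100
Ratio = 2.516 / 2.981 = 0.8440
eta_v = 0.8440 * 100 = 84.40%


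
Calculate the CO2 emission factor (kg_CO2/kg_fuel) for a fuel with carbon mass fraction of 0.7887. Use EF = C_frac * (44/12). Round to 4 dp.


EF = C_frac * (M_CO2 / M_C)
EF = 0.7887 * (44/12)
EF = 0.7887 * 3.666667 = 2.8919 kg_CO2/kg_fuel


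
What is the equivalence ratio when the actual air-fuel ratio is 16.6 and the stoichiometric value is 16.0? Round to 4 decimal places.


phi = AFR_stoich / AFR_actual
phi = 16.0 / 16.6 = 0.9639


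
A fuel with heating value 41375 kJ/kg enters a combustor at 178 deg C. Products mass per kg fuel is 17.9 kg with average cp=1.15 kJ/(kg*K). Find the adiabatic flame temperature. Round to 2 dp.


T_ad = T_in + Hc / (m_p * cp)
Denominator = 17.9 * 1.15 = 20.5850
Temperature rise = 41375 / 20.5850 = 2009.96 K
T_ad = 178 + 2009.96 = 2187.96 deg C


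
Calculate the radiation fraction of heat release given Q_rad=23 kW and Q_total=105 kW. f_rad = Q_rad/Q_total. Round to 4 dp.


f_rad = Q_rad / Q_total
f_rad = 23 / 105 = 0.2190


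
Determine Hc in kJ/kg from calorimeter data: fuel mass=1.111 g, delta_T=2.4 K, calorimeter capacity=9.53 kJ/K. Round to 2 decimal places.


Hc = C_cal * delta_T / m_fuel
Q_released = 9.53 * 2.4 = 22.8720 kJ
m_fuel = 1.111 g = 1.111/1000 kg = 0.001111 kg
Hc = 22.8720 / 0.001111 = 20586.86 kJ/kg


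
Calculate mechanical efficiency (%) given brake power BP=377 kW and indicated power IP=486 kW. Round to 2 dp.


eta_mech = (BP / IP) * 100
Ratio = 377 / 486 = 0.7757
eta_mech = 0.7757 * 100 = 77.57%


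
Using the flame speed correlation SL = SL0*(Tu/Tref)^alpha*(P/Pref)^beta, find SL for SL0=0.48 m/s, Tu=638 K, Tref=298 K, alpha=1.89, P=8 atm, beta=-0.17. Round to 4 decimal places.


SL = SL0 * (Tu/Tref)^alpha * (P/Pref)^beta
T ratio = 638/298 = 2.14093960
(T ratio)^alpha = 2.14093960^1.89 = 4.215434
(P/Pref)^beta = 8^(-0.17) = 0.702222
SL = 0.48 * 4.215434 * 0.702222 = 1.4209 m/s


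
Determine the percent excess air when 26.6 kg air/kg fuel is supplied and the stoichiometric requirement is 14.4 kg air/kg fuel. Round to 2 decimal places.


Excess air = actual - stoichiometric = 26.6 - 14.4 = 12.20 kg/kg fuel
Excess air % = (excess / stoich) * 100 = (12.20 / 14.4) * 100 = 84.72%


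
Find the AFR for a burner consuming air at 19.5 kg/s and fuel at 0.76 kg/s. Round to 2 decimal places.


AFR = m_air / m_fuel
AFR = 19.5 / 0.76 = 25.66


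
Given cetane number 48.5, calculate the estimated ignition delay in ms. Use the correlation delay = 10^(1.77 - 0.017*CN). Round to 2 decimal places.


delay = 10^(1.77 - 0.017*CN)
Exponent = 1.77 - 0.017*48.5 = 0.9455
delay = 10^0.9455 = 8.82 ms


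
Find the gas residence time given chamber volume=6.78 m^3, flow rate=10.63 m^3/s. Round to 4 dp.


tau = V / Q_flow
tau = 6.78 / 10.63 = 0.6378 s


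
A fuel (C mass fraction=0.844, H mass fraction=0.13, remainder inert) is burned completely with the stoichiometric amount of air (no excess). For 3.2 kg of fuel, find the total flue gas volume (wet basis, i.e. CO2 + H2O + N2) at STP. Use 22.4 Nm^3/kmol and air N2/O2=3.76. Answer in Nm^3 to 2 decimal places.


Per kg fuel: CO2 = (C/12 kmol)*22.4 = (0.844/12)*22.4 = 1.57547 Nm^3
Per kg fuel: H2O = (H/2 kmol)*22.4 = (0.13/2)*22.4 = 1.45600 Nm^3
O2 needed per kg fuel = C/12 + H/4 = 0.844/12 + 0.13/4 = 0.10283333 kmol
Per kg fuel: N2 = O2*3.76*22.4 = 0.10283333*3.76*22.4 = 8.66103 Nm^3
Total per kg = 1.57547 + 1.45600 + 8.66103 = 11.69250 Nm^3
Total = 11.69250 * 3.2 = 37.42 Nm^3


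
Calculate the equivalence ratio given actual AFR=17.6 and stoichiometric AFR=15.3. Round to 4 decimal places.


phi = AFR_stoich / AFR_actual
phi = 15.3 / 17.6 = 0.8693


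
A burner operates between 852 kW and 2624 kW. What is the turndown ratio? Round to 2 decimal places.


TDR = Q_max / Q_min
TDR = 2624 / 852 = 3.08


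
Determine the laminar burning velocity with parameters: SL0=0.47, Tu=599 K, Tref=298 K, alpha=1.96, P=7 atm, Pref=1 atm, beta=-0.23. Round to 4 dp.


SL = SL0 * (Tu/Tref)^alpha * (P/Pref)^beta
T ratio = 599/298 = 2.01006711
(T ratio)^alpha = 2.01006711^1.96 = 3.929096
(P/Pref)^beta = 7^(-0.23) = 0.639186
SL = 0.47 * 3.929096 * 0.639186 = 1.1804 m/s


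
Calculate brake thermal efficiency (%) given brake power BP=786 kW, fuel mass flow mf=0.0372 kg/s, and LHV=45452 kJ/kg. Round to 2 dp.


eta_BTE = (BP / (mf * LHV)) * 100
Denominator = 0.0372 * 45452 = 1690.8144 kW
eta_BTE = (786 / 1690.8144) * 100 = 46.49%


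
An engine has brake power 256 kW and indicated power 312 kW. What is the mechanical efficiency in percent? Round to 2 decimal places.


eta_mech = (BP / IP) * 100
Ratio = 256 / 312 = 0.8205
eta_mech = 0.8205 * 100 = 82.05%


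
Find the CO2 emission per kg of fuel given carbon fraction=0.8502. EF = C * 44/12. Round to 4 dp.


EF = C_frac * (M_CO2 / M_C)
EF = 0.8502 * (44/12)
EF = 0.8502 * 3.666667 = 3.1174 kg_CO2/kg_fuel


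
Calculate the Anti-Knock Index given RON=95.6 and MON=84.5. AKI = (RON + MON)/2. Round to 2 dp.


AKI = (RON + MON) / 2
AKI = (95.6 + 84.5) / 2
AKI = 180.1 / 2 = 90.05


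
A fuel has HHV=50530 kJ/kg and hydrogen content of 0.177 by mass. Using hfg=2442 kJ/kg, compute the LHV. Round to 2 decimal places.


LHV = HHV - hfg * 9 * H
Water correction = 2442 * 9 * 0.177 = 3890.106 kJ/kg
LHV = 50530 - 3890.106 = 46639.89 kJ/kg


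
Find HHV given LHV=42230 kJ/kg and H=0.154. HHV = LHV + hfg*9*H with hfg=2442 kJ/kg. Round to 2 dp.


HHV = LHV + hfg * 9 * H
Water addition = 2442 * 9 * 0.154 = 3384.612 kJ/kg
HHV = 42230 + 3384.612 = 45614.61 kJ/kg


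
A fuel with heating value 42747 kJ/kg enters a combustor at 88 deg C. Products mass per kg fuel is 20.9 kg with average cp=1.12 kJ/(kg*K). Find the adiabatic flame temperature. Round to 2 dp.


T_ad = T_in + Hc / (m_p * cp)
Denominator = 20.9 * 1.12 = 23.4080
Temperature rise = 42747 / 23.4080 = 1826.17 K
T_ad = 88 + 1826.17 = 1914.17 deg C


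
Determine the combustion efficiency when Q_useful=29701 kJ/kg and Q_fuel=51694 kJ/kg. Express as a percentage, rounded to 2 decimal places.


Efficiency = (Q_useful / Q_fuel) * 100
Efficiency = (29701 / 51694) * 100
Efficiency = 0.5746 * 100 = 57.46%


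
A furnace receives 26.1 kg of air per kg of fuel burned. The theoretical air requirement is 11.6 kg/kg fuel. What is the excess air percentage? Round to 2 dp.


Excess air = actual - stoichiometric = 26.1 - 11.6 = 14.50 kg/kg fuel
Excess air % = (excess / stoich) * 100 = (14.50 / 11.6) * 100 = 125.00%


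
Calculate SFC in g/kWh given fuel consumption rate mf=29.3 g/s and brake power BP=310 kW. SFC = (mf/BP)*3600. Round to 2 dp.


SFC = (mf / BP) * 3600
Rate = 29.3 / 310 = 0.094516 g/(s*kW)
SFC = 0.094516 * 3600 = 340.26 g/kWh


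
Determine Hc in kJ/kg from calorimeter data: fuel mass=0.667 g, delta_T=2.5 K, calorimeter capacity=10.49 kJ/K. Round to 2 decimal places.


Hc = C_cal * delta_T / m_fuel
Q_released = 10.49 * 2.5 = 26.2250 kJ
m_fuel = 0.667 g = 0.667/1000 kg = 0.000667 kg
Hc = 26.2250 / 0.000667 = 39317.84 kJ/kg


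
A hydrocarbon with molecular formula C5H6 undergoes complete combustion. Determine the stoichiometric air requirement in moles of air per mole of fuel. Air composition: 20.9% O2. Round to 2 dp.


Balanced combustion: C5H6 + 6.5 O2 -> 5 CO2 + 3 H2O
O2 needed = C + H/4 = 5 + 6/4 = 6.50 moles
Air moles = O2 / 0.209 = 6.50 / 0.209 = 31.10 moles air


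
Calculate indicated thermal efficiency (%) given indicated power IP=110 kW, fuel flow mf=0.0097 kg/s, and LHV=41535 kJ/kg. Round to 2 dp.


eta_ith = (IP / (mf * LHV)) * 100
Denominator = 0.0097 * 41535 = 402.8895 kW
eta_ith = (110 / 402.8895) * 100 = 27.30%


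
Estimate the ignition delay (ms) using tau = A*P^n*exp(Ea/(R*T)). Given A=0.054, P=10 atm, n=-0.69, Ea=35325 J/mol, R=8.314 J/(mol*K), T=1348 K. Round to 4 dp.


tau = A * P^n * exp(Ea/(R*T))
P^n = 10^(-0.69) = 0.20417379
Ea/(R*T) = 35325/(8.314*1348) = 3.151971
exp(Ea/(R*T)) = 23.382113
tau = 0.054 * 0.20417379 * 23.382113 = 0.2578 ms


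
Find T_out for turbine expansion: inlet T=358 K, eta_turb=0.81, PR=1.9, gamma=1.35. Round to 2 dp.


T_out = T_in * (1 - eta * (1 - PR^(-(gamma-1)/gamma)))
Exponent = -(1.35-1)/1.35 = -0.25925926
PR^exp = 1.9^(-0.25925926) = 0.84670193
Factor = 1 - 0.81*(1 - 0.84670193) = 0.87582856
T_out = 358 * 0.87582856 = 313.55 K


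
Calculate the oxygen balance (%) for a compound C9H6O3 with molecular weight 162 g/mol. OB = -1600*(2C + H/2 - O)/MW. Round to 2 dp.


OB = -1600 * (2C + H/2 - O) / MW
Inner = 2*9 + 6/2 - 3 = 18.00
OB = -1600 * 18.00 / 162 = -177.78%


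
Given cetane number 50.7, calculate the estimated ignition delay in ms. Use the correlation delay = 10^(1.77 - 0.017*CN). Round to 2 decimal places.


delay = 10^(1.77 - 0.017*CN)
Exponent = 1.77 - 0.017*50.7 = 0.9081
delay = 10^0.9081 = 8.09 ms


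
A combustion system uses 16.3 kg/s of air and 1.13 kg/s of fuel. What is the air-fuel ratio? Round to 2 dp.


AFR = m_air / m_fuel
AFR = 16.3 / 1.13 = 14.42


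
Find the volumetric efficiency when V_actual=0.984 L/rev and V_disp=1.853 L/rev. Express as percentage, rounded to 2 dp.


eta_v = (V_actual / V_disp) * 100
Ratio = 0.984 / 1.853 = 0.5310
eta_v = 0.5310 * 100 = 53.10%


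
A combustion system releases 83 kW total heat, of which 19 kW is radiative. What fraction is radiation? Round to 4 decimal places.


f_rad = Q_rad / Q_total
f_rad = 19 / 83 = 0.2289


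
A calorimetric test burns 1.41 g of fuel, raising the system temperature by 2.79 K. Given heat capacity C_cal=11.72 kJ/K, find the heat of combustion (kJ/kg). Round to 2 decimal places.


Hc = C_cal * delta_T / m_fuel
Q_released = 11.72 * 2.79 = 32.6988 kJ
m_fuel = 1.41 g = 1.41/1000 kg = 0.001410 kg
Hc = 32.6988 / 0.001410 = 23190.64 kJ/kg


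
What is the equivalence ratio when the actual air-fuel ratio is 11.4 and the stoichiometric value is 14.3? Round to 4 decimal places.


phi = AFR_stoich / AFR_actual
phi = 14.3 / 11.4 = 1.2544


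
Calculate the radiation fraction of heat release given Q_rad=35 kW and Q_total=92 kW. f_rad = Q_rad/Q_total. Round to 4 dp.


f_rad = Q_rad / Q_total
f_rad = 35 / 92 = 0.3804


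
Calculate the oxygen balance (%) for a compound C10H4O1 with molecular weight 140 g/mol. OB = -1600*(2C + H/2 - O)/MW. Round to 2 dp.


OB = -1600 * (2C + H/2 - O) / MW
Inner = 2*10 + 4/2 - 1 = 21.00
OB = -1600 * 21.00 / 140 = -240.00%


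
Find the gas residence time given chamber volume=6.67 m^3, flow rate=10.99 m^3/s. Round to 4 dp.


tau = V / Q_flow
tau = 6.67 / 10.99 = 0.6069 s


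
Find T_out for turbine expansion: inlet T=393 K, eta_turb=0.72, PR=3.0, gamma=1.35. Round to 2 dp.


T_out = T_in * (1 - eta * (1 - PR^(-(gamma-1)/gamma)))
Exponent = -(1.35-1)/1.35 = -0.25925926
PR^exp = 3.0^(-0.25925926) = 0.75214556
Factor = 1 - 0.72*(1 - 0.75214556) = 0.82154480
T_out = 393 * 0.82154480 = 322.87 K


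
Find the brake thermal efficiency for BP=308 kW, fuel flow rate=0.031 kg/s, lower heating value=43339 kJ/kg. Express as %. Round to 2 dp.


eta_BTE = (BP / (mf * LHV)) * 100
Denominator = 0.031 * 43339 = 1343.5090 kW
eta_BTE = (308 / 1343.5090) * 100 = 22.93%


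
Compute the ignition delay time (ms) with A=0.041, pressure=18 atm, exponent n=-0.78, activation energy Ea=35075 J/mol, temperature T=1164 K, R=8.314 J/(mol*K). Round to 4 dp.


tau = A * P^n * exp(Ea/(R*T))
P^n = 18^(-0.78) = 0.10492705
Ea/(R*T) = 35075/(8.314*1164) = 3.624388
exp(Ea/(R*T)) = 37.501764
tau = 0.041 * 0.10492705 * 37.501764 = 0.1613 ms


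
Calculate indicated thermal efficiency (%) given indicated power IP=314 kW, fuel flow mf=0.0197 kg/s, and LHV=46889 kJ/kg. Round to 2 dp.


eta_ith = (IP / (mf * LHV)) * 100
Denominator = 0.0197 * 46889 = 923.7133 kW
eta_ith = (314 / 923.7133) * 100 = 33.99%


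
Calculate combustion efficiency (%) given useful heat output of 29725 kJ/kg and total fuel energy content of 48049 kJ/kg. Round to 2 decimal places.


Efficiency = (Q_useful / Q_fuel) * 100
Efficiency = (29725 / 48049) * 100
Efficiency = 0.6186 * 100 = 61.86%


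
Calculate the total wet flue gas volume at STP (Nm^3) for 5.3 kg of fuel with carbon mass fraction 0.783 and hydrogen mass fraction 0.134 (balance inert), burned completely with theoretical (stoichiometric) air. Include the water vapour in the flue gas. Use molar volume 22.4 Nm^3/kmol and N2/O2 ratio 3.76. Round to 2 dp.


Per kg fuel: CO2 = (C/12 kmol)*22.4 = (0.783/12)*22.4 = 1.46160 Nm^3
Per kg fuel: H2O = (H/2 kmol)*22.4 = (0.134/2)*22.4 = 1.50080 Nm^3
O2 needed per kg fuel = C/12 + H/4 = 0.783/12 + 0.134/4 = 0.09875000 kmol
Per kg fuel: N2 = O2*3.76*22.4 = 0.09875000*3.76*22.4 = 8.31712 Nm^3
Total per kg = 1.46160 + 1.50080 + 8.31712 = 11.27952 Nm^3
Total = 11.27952 * 5.3 = 59.78 Nm^3


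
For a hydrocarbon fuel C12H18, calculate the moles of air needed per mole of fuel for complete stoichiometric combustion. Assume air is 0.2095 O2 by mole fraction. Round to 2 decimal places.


Balanced combustion: C12H18 + 16.5 O2 -> 12 CO2 + 9 H2O
O2 needed = C + H/4 = 12 + 18/4 = 16.50 moles
Air moles = O2 / 0.2095 = 16.50 / 0.2095 = 78.76 moles air


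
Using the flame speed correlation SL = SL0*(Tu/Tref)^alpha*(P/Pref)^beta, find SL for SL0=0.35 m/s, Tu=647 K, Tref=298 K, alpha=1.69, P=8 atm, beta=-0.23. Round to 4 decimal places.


SL = SL0 * (Tu/Tref)^alpha * (P/Pref)^beta
T ratio = 647/298 = 2.17114094
(T ratio)^alpha = 2.17114094^1.69 = 3.706831
(P/Pref)^beta = 8^(-0.23) = 0.619854
SL = 0.35 * 3.706831 * 0.619854 = 0.8042 m/s


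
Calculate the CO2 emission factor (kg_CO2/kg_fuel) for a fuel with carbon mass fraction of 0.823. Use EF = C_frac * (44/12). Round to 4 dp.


EF = C_frac * (M_CO2 / M_C)
EF = 0.823 * (44/12)
EF = 0.823 * 3.666667 = 3.0177 kg_CO2/kg_fuel


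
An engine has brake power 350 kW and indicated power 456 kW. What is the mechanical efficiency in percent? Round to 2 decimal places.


eta_mech = (BP / IP) * 100
Ratio = 350 / 456 = 0.7675
eta_mech = 0.7675 * 100 = 76.75%


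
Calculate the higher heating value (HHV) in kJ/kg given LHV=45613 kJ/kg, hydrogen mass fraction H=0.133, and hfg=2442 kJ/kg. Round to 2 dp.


HHV = LHV + hfg * 9 * H
Water addition = 2442 * 9 * 0.133 = 2923.074 kJ/kg
HHV = 45613 + 2923.074 = 48536.07 kJ/kg


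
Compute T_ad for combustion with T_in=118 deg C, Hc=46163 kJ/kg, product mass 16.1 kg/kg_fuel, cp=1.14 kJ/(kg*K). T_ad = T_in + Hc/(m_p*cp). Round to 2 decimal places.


T_ad = T_in + Hc / (m_p * cp)
Denominator = 16.1 * 1.14 = 18.3540
Temperature rise = 46163 / 18.3540 = 2515.15 K
T_ad = 118 + 2515.15 = 2633.15 deg C


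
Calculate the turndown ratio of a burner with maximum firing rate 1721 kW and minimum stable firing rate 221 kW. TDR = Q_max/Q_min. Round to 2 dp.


TDR = Q_max / Q_min
TDR = 1721 / 221 = 7.79


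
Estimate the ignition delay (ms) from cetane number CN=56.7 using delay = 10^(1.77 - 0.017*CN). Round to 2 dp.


delay = 10^(1.77 - 0.017*CN)
Exponent = 1.77 - 0.017*56.7 = 0.8061
delay = 10^0.8061 = 6.40 ms


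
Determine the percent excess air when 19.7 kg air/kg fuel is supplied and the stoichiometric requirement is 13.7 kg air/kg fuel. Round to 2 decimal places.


Excess air = actual - stoichiometric = 19.7 - 13.7 = 6.00 kg/kg fuel
Excess air % = (excess / stoich) * 100 = (6.00 / 13.7) * 100 = 43.80%


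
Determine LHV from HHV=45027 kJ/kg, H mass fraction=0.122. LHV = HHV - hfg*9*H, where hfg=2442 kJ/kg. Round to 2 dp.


LHV = HHV - hfg * 9 * H
Water correction = 2442 * 9 * 0.122 = 2681.316 kJ/kg
LHV = 45027 - 2681.316 = 42345.68 kJ/kg


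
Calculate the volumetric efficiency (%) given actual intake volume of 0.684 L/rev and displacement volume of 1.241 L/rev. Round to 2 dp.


eta_v = (V_actual / V_disp) * 100
Ratio = 0.684 / 1.241 = 0.5512
eta_v = 0.5512 * 100 = 55.12%


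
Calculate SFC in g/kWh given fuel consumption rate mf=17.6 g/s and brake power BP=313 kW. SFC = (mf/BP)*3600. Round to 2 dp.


SFC = (mf / BP) * 3600
Rate = 17.6 / 313 = 0.056230 g/(s*kW)
SFC = 0.056230 * 3600 = 202.43 g/kWh


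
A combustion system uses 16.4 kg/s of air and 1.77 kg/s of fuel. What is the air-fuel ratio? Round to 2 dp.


AFR = m_air / m_fuel
AFR = 16.4 / 1.77 = 9.27


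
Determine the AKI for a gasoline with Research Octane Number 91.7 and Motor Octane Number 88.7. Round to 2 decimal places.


AKI = (RON + MON) / 2
AKI = (91.7 + 88.7) / 2
AKI = 180.4 / 2 = 90.20


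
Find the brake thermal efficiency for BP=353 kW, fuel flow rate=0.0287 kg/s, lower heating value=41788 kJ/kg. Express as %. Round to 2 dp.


eta_BTE = (BP / (mf * LHV)) * 100
Denominator = 0.0287 * 41788 = 1199.3156 kW
eta_BTE = (353 / 1199.3156) * 100 = 29.43%


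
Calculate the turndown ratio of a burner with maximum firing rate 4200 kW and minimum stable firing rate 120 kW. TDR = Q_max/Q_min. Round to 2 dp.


TDR = Q_max / Q_min
TDR = 4200 / 120 = 35.00


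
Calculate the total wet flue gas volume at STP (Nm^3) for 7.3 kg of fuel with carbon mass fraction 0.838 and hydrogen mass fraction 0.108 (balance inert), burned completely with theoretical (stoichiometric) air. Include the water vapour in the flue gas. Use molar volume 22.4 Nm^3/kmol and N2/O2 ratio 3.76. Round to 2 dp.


Per kg fuel: CO2 = (C/12 kmol)*22.4 = (0.838/12)*22.4 = 1.56427 Nm^3
Per kg fuel: H2O = (H/2 kmol)*22.4 = (0.108/2)*22.4 = 1.20960 Nm^3
O2 needed per kg fuel = C/12 + H/4 = 0.838/12 + 0.108/4 = 0.09683333 kmol
Per kg fuel: N2 = O2*3.76*22.4 = 0.09683333*3.76*22.4 = 8.15569 Nm^3
Total per kg = 1.56427 + 1.20960 + 8.15569 = 10.92956 Nm^3
Total = 10.92956 * 7.3 = 79.79 Nm^3


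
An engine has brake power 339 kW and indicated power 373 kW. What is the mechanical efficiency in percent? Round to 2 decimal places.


eta_mech = (BP / IP) * 100
Ratio = 339 / 373 = 0.9088
eta_mech = 0.9088 * 100 = 90.88%


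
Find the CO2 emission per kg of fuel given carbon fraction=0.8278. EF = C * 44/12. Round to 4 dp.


EF = C_frac * (M_CO2 / M_C)
EF = 0.8278 * (44/12)
EF = 0.8278 * 3.666667 = 3.0353 kg_CO2/kg_fuel


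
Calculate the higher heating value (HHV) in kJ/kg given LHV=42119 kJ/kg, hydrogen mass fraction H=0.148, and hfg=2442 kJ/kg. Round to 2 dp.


HHV = LHV + hfg * 9 * H
Water addition = 2442 * 9 * 0.148 = 3252.744 kJ/kg
HHV = 42119 + 3252.744 = 45371.74 kJ/kg


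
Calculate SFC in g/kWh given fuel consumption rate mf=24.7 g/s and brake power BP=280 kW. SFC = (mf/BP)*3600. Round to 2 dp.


SFC = (mf / BP) * 3600
Rate = 24.7 / 280 = 0.088214 g/(s*kW)
SFC = 0.088214 * 3600 = 317.57 g/kWh


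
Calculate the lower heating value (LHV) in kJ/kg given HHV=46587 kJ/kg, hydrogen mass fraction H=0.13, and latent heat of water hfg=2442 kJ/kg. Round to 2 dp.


LHV = HHV - hfg * 9 * H
Water correction = 2442 * 9 * 0.13 = 2857.140 kJ/kg
LHV = 46587 - 2857.140 = 43729.86 kJ/kg


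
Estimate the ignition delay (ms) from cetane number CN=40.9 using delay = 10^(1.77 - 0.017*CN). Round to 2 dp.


delay = 10^(1.77 - 0.017*CN)
Exponent = 1.77 - 0.017*40.9 = 1.0747
delay = 10^1.0747 = 11.88 ms


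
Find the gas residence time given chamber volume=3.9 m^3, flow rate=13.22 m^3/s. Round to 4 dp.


tau = V / Q_flow
tau = 3.9 / 13.22 = 0.2950 s


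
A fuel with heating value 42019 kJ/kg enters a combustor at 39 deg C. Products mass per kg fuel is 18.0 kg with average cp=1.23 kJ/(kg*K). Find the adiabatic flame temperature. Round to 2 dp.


T_ad = T_in + Hc / (m_p * cp)
Denominator = 18.0 * 1.23 = 22.1400
Temperature rise = 42019 / 22.1400 = 1897.88 K
T_ad = 39 + 1897.88 = 1936.88 deg C


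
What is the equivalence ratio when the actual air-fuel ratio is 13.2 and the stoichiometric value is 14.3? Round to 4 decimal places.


phi = AFR_stoich / AFR_actual
phi = 14.3 / 13.2 = 1.0833


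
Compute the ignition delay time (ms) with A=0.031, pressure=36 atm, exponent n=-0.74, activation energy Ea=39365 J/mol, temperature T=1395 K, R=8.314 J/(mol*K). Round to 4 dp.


tau = A * P^n * exp(Ea/(R*T))
P^n = 36^(-0.74) = 0.07052387
Ea/(R*T) = 39365/(8.314*1395) = 3.394111
exp(Ea/(R*T)) = 29.788157
tau = 0.031 * 0.07052387 * 29.788157 = 0.0651 ms


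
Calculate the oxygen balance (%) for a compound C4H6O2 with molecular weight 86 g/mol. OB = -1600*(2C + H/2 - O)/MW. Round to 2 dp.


OB = -1600 * (2C + H/2 - O) / MW
Inner = 2*4 + 6/2 - 2 = 9.00
OB = -1600 * 9.00 / 86 = -167.44%


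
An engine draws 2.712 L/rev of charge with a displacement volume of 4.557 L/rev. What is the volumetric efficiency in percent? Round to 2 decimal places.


eta_v = (V_actual / V_disp) * 100
Ratio = 2.712 / 4.557 = 0.5951
eta_v = 0.5951 * 100 = 59.51%


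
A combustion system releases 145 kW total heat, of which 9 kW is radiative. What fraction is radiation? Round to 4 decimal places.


f_rad = Q_rad / Q_total
f_rad = 9 / 145 = 0.0621


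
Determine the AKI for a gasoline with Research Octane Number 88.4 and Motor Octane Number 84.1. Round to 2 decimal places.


AKI = (RON + MON) / 2
AKI = (88.4 + 84.1) / 2
AKI = 172.5 / 2 = 86.25


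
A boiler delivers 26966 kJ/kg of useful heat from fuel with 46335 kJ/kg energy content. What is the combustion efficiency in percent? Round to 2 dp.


Efficiency = (Q_useful / Q_fuel) * 100
Efficiency = (26966 / 46335) * 100
Efficiency = 0.5820 * 100 = 58.20%


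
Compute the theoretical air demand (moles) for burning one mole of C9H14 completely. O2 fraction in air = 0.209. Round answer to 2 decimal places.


Balanced combustion: C9H14 + 12.5 O2 -> 9 CO2 + 7 H2O
O2 needed = C + H/4 = 9 + 14/4 = 12.50 moles
Air moles = O2 / 0.209 = 12.50 / 0.209 = 59.81 moles air


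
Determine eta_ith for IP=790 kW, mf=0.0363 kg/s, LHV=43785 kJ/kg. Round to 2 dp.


eta_ith = (IP / (mf * LHV)) * 100
Denominator = 0.0363 * 43785 = 1589.3955 kW
eta_ith = (790 / 1589.3955) * 100 = 49.70%


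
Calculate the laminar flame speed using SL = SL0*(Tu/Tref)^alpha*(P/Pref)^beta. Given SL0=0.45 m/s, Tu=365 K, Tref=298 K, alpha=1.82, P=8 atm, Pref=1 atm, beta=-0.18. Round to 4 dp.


SL = SL0 * (Tu/Tref)^alpha * (P/Pref)^beta
T ratio = 365/298 = 1.22483221
(T ratio)^alpha = 1.22483221^1.82 = 1.446437
(P/Pref)^beta = 8^(-0.18) = 0.687771
SL = 0.45 * 1.446437 * 0.687771 = 0.4477 m/s


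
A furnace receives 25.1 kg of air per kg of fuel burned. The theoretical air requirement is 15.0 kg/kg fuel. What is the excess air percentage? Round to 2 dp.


Excess air = actual - stoichiometric = 25.1 - 15.0 = 10.10 kg/kg fuel
Excess air % = (excess / stoich) * 100 = (10.10 / 15.0) * 100 = 67.33%


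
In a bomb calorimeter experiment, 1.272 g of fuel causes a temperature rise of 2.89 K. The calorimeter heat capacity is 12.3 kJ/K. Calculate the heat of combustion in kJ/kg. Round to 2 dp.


Hc = C_cal * delta_T / m_fuel
Q_released = 12.3 * 2.89 = 35.5470 kJ
m_fuel = 1.272 g = 1.272/1000 kg = 0.001272 kg
Hc = 35.5470 / 0.001272 = 27945.75 kJ/kg


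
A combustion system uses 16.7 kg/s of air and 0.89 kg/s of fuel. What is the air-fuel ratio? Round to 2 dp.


AFR = m_air / m_fuel
AFR = 16.7 / 0.89 = 18.76


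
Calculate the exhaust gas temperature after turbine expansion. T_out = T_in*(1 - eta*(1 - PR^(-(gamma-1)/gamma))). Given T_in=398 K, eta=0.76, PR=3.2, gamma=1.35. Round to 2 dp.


T_out = T_in * (1 - eta * (1 - PR^(-(gamma-1)/gamma)))
Exponent = -(1.35-1)/1.35 = -0.25925926
PR^exp = 3.2^(-0.25925926) = 0.73966521
Factor = 1 - 0.76*(1 - 0.73966521) = 0.80214556
T_out = 398 * 0.80214556 = 319.25 K


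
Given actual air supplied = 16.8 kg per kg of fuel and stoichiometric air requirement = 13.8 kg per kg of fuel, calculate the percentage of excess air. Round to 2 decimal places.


Excess air = actual - stoichiometric = 16.8 - 13.8 = 3.00 kg/kg fuel
Excess air % = (excess / stoich) * 100 = (3.00 / 13.8) * 100 = 21.74%


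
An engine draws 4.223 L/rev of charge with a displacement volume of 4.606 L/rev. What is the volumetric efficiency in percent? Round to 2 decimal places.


eta_v = (V_actual / V_disp) * 100
Ratio = 4.223 / 4.606 = 0.9168
eta_v = 0.9168 * 100 = 91.68%


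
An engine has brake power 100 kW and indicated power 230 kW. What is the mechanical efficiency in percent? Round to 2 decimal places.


eta_mech = (BP / IP) * 100
Ratio = 100 / 230 = 0.4348
eta_mech = 0.4348 * 100 = 43.48%


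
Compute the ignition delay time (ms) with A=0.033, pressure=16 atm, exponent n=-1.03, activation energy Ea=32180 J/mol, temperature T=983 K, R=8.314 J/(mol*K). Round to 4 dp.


tau = A * P^n * exp(Ea/(R*T))
P^n = 16^(-1.03) = 0.05751173
Ea/(R*T) = 32180/(8.314*983) = 3.937518
exp(Ea/(R*T)) = 51.291115
tau = 0.033 * 0.05751173 * 51.291115 = 0.0973 ms


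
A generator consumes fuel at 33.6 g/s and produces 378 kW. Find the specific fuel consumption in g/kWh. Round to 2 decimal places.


SFC = (mf / BP) * 3600
Rate = 33.6 / 378 = 0.088889 g/(s*kW)
SFC = 0.088889 * 3600 = 320.00 g/kWh


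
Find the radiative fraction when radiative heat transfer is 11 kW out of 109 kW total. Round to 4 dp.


f_rad = Q_rad / Q_total
f_rad = 11 / 109 = 0.1009


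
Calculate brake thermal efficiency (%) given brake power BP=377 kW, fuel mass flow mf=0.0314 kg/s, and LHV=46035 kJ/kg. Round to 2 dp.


eta_BTE = (BP / (mf * LHV)) * 100
Denominator = 0.0314 * 46035 = 1445.4990 kW
eta_BTE = (377 / 1445.4990) * 100 = 26.08%


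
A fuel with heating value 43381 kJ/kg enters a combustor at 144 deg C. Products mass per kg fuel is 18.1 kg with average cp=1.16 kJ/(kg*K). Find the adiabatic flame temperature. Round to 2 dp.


T_ad = T_in + Hc / (m_p * cp)
Denominator = 18.1 * 1.16 = 20.9960
Temperature rise = 43381 / 20.9960 = 2066.16 K
T_ad = 144 + 2066.16 = 2210.16 deg C


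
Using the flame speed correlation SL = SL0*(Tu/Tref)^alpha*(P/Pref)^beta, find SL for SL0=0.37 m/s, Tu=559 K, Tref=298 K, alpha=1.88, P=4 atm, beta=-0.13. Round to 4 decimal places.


SL = SL0 * (Tu/Tref)^alpha * (P/Pref)^beta
T ratio = 559/298 = 1.87583893
(T ratio)^alpha = 1.87583893^1.88 = 3.262929
(P/Pref)^beta = 4^(-0.13) = 0.835088
SL = 0.37 * 3.262929 * 0.835088 = 1.0082 m/s


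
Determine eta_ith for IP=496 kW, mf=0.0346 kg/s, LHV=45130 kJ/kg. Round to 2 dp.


eta_ith = (IP / (mf * LHV)) * 100
Denominator = 0.0346 * 45130 = 1561.4980 kW
eta_ith = (496 / 1561.4980) * 100 = 31.76%


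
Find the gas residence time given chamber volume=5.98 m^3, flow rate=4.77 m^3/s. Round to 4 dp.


tau = V / Q_flow
tau = 5.98 / 4.77 = 1.2537 s


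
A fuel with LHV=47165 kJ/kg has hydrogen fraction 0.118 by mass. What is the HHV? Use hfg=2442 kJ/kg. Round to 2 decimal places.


HHV = LHV + hfg * 9 * H
Water addition = 2442 * 9 * 0.118 = 2593.404 kJ/kg
HHV = 47165 + 2593.404 = 49758.40 kJ/kg


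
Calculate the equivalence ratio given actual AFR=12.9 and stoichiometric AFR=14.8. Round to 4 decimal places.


phi = AFR_stoich / AFR_actual
phi = 14.8 / 12.9 = 1.1473


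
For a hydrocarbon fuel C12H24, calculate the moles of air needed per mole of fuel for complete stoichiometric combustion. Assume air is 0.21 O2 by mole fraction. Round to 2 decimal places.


Balanced combustion: C12H24 + 18 O2 -> 12 CO2 + 12 H2O
O2 needed = C + H/4 = 12 + 24/4 = 18.00 moles
Air moles = O2 / 0.21 = 18.00 / 0.21 = 85.71 moles air


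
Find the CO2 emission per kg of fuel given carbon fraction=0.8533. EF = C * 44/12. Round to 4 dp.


EF = C_frac * (M_CO2 / M_C)
EF = 0.8533 * (44/12)
EF = 0.8533 * 3.666667 = 3.1288 kg_CO2/kg_fuel


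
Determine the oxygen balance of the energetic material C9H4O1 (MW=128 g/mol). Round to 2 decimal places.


OB = -1600 * (2C + H/2 - O) / MW
Inner = 2*9 + 4/2 - 1 = 19.00
OB = -1600 * 19.00 / 128 = -237.50%


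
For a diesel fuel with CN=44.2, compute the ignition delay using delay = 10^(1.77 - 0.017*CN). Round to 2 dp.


delay = 10^(1.77 - 0.017*CN)
Exponent = 1.77 - 0.017*44.2 = 1.0186
delay = 10^1.0186 = 10.44 ms


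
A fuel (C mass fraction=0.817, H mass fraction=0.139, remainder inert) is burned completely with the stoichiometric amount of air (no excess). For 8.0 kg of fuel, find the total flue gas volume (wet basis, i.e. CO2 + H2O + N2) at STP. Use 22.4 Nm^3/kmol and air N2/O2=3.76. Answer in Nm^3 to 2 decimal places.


Per kg fuel: CO2 = (C/12 kmol)*22.4 = (0.817/12)*22.4 = 1.52507 Nm^3
Per kg fuel: H2O = (H/2 kmol)*22.4 = (0.139/2)*22.4 = 1.55680 Nm^3
O2 needed per kg fuel = C/12 + H/4 = 0.817/12 + 0.139/4 = 0.10283333 kmol
Per kg fuel: N2 = O2*3.76*22.4 = 0.10283333*3.76*22.4 = 8.66103 Nm^3
Total per kg = 1.52507 + 1.55680 + 8.66103 = 11.74290 Nm^3
Total = 11.74290 * 8.0 = 93.94 Nm^3


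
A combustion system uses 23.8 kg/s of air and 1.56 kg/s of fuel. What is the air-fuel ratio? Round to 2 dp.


AFR = m_air / m_fuel
AFR = 23.8 / 1.56 = 15.26


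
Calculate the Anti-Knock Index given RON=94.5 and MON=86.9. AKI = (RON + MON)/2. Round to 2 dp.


AKI = (RON + MON) / 2
AKI = (94.5 + 86.9) / 2
AKI = 181.4 / 2 = 90.70


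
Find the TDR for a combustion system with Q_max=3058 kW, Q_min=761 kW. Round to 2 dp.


TDR = Q_max / Q_min
TDR = 3058 / 761 = 4.02


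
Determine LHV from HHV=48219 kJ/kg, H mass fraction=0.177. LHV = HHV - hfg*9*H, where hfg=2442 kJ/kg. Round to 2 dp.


LHV = HHV - hfg * 9 * H
Water correction = 2442 * 9 * 0.177 = 3890.106 kJ/kg
LHV = 48219 - 3890.106 = 44328.89 kJ/kg


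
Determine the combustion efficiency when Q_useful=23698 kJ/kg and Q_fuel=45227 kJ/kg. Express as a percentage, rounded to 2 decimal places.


Efficiency = (Q_useful / Q_fuel) * 100
Efficiency = (23698 / 45227) * 100
Efficiency = 0.5240 * 100 = 52.40%


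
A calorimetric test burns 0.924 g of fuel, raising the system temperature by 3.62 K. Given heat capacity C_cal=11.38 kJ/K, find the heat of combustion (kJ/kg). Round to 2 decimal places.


Hc = C_cal * delta_T / m_fuel
Q_released = 11.38 * 3.62 = 41.1956 kJ
m_fuel = 0.924 g = 0.924/1000 kg = 0.000924 kg
Hc = 41.1956 / 0.000924 = 44583.98 kJ/kg


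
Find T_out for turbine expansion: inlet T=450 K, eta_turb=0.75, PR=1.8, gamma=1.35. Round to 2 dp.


T_out = T_in * (1 - eta * (1 - PR^(-(gamma-1)/gamma)))
Exponent = -(1.35-1)/1.35 = -0.25925926
PR^exp = 1.8^(-0.25925926) = 0.85865408
Factor = 1 - 0.75*(1 - 0.85865408) = 0.89399056
T_out = 450 * 0.89399056 = 402.30 K


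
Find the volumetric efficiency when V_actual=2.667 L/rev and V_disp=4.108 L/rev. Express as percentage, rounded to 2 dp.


eta_v = (V_actual / V_disp) * 100
Ratio = 2.667 / 4.108 = 0.6492
eta_v = 0.6492 * 100 = 64.92%


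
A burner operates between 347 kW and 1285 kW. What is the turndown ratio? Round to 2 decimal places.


TDR = Q_max / Q_min
TDR = 1285 / 347 = 3.70


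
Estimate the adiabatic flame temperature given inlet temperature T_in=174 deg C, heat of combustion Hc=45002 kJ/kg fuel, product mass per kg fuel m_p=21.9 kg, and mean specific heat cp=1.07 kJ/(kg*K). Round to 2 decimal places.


T_ad = T_in + Hc / (m_p * cp)
Denominator = 21.9 * 1.07 = 23.4330
Temperature rise = 45002 / 23.4330 = 1920.45 K
T_ad = 174 + 1920.45 = 2094.45 deg C


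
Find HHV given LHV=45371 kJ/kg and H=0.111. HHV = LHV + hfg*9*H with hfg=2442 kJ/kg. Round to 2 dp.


HHV = LHV + hfg * 9 * H
Water addition = 2442 * 9 * 0.111 = 2439.558 kJ/kg
HHV = 45371 + 2439.558 = 47810.56 kJ/kg


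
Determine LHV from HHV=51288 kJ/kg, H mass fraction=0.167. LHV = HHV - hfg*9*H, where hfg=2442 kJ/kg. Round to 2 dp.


LHV = HHV - hfg * 9 * H
Water correction = 2442 * 9 * 0.167 = 3670.326 kJ/kg
LHV = 51288 - 3670.326 = 47617.67 kJ/kg


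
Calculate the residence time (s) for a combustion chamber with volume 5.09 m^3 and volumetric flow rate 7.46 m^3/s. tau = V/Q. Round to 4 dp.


tau = V / Q_flow
tau = 5.09 / 7.46 = 0.6823 s
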